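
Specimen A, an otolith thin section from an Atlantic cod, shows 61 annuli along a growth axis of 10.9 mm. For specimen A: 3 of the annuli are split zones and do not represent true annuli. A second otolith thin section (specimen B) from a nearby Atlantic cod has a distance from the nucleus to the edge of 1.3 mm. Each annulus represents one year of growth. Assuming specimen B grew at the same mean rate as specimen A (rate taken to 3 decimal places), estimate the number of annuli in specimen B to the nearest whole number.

Specimen A: true annulus count = 61 − 3 = 58.
A: Extension rate ≈ 10.9 / 58 = 0.188 mm/yr.
For B, 1.3 / 0.188 = 6.91 years ≈ 7 annuli.

7 annuli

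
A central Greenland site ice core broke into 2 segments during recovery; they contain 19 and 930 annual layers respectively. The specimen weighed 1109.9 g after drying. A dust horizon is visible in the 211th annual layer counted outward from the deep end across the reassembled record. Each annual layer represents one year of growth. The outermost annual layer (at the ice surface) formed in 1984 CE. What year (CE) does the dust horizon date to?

1246 CE

Total annual layers = 19 + 930 = 949.
Between annual layer 211 and the ice surface there are 949 − 211 = 738 annual layers.
The annual layer at the ice surface is 1984 CE, so the dust horizon dates to 1984 − 738 = 1246 CE.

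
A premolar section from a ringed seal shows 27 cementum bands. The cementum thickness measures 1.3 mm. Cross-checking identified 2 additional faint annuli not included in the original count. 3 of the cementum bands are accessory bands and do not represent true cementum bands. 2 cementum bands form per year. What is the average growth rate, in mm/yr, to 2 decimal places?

After corrections the count is 27 − 3 + 2 = 26 cementum bands.
With 2 cementum bands per year, 26 / 2 = 13 years.
Extension rate ≈ 1.3 / 13 = 0.10 mm/yr.

0.10 mm/yr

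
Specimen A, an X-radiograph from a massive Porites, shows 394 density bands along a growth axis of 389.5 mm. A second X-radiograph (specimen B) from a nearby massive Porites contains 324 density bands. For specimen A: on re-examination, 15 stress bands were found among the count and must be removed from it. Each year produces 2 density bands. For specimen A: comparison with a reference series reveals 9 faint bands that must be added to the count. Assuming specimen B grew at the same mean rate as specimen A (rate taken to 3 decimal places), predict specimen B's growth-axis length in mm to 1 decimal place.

Specimen A: correcting the raw count gives 394 − 15 + 9 = 388 true density bands.
Specimen A: with 2 density bands per year, 388 / 2 = 194 years.
A: 389.5 mm over 194 years gives 389.5 / 194 ≈ 2.008 mm/year.
Specimen B: 324 density bands at 2 per year is 324 / 2 = 162 years. B's length ≈ 2.008 × 162 = 325.3 mm.

325.3 mm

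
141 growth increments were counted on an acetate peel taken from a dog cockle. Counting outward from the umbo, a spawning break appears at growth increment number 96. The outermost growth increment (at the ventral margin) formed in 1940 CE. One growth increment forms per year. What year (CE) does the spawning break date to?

The spawning break sits at growth increment 96 from the umbo, so 141 − 96 = 45 growth increments formed after it.
The growth increment at the ventral margin is 1940 CE, so the spawning break dates to 1940 − 45 = 1895 CE.

1895 CE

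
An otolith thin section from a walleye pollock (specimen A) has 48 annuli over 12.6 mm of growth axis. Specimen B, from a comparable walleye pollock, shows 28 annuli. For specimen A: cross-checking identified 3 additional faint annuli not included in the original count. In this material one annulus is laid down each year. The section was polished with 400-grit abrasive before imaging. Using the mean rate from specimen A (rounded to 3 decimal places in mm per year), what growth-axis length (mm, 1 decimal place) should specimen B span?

Specimen A: adjusted count: 48 + 3 = 51 annuli.
A: Mean rate = 12.6 mm / 51 years ≈ 0.247 mm per year.
Length of B = 0.247 × 28 = 6.9 mm.

6.9 mm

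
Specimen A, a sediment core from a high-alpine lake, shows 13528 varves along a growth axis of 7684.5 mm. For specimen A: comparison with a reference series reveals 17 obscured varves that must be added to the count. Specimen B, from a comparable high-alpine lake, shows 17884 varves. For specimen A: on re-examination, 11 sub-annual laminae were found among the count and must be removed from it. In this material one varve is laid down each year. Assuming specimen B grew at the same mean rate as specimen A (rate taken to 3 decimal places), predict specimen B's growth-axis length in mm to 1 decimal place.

10158.1 mm

Specimen A: correcting the raw count gives 13528 − 11 + 17 = 13534 true varves.
A: 7684.5 mm over 13534 years gives 7684.5 / 13534 ≈ 0.568 mm/yr.
B's length ≈ 0.568 × 17884 = 10158.1 mm.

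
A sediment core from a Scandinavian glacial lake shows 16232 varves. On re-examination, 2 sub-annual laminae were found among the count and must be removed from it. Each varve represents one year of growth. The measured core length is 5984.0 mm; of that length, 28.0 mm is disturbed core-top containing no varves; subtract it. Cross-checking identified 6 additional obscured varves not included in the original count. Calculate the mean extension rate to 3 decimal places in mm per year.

True varve count = 16232 − 2 + 6 = 16236.
The growth record spans 5984.0 − 28.0 = 5956.0 mm.
Extension rate ≈ 5956.0 / 16236 = 0.367 mm per year.

0.367 mm per year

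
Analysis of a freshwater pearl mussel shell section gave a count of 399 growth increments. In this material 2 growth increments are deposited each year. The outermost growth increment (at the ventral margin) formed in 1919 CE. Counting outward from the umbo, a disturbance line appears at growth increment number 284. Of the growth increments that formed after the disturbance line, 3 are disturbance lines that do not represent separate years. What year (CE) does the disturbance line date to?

1863 CE

Between growth increment 284 and the ventral margin there are 399 − 284 = 115 growth increments.
115 − 3 false = 112 true growth increments after the disturbance line.
112 growth increments at 2 per year is 112 / 2 = 56 years.
Counting back 56 years from 1919 CE places the disturbance line in 1919 − 56 = 1863 CE.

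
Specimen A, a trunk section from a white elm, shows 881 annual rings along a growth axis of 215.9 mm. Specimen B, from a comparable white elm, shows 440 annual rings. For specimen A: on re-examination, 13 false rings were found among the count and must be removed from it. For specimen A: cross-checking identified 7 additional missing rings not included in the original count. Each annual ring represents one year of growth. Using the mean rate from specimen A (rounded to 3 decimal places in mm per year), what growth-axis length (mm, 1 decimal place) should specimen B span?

Specimen A: after corrections the count is 881 − 13 + 7 = 875 annual rings.
A: Extension rate ≈ 215.9 / 875 = 0.247 mm/year.
For B, 0.247 mm/year × 440 years = 108.7 mm.

108.7 mm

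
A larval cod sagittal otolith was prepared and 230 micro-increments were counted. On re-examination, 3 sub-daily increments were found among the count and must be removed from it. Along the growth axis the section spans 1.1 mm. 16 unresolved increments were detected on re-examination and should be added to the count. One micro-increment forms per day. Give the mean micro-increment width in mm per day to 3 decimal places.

Correcting the raw count gives 230 − 3 + 16 = 243 true micro-increments.
Mean rate = 1.1 mm / 243 days ≈ 0.005 mm per day.

0.005 mm per day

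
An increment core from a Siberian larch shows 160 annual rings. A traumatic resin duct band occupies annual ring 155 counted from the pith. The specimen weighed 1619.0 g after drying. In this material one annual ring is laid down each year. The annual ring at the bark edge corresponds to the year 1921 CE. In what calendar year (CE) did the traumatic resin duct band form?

160 − 155 = 5 annual rings lie beyond the traumatic resin duct band toward the bark edge.
Counting back 5 years from 1921 CE places the traumatic resin duct band in 1921 − 5 = 1916 CE.

1916 CE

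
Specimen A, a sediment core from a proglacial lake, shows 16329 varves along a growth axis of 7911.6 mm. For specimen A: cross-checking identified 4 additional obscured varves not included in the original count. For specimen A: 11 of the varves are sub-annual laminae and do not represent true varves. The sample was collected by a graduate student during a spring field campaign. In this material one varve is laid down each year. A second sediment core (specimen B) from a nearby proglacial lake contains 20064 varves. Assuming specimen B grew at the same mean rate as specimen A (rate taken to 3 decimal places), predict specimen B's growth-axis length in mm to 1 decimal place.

Specimen A: correcting the raw count gives 16329 − 11 + 4 = 16322 true varves.
A: Mean rate = 7911.6 mm / 16322 years ≈ 0.485 mm/year.
Length of B = 0.485 × 20064 = 9731.0 mm.

9731.0 mm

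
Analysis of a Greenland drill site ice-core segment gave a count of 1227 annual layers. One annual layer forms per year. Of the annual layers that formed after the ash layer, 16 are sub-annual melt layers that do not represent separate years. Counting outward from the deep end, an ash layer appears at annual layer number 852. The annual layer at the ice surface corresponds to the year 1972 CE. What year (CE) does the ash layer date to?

The ash layer sits at annual layer 852 from the deep end, so 1227 − 852 = 375 annual layers formed after it.
Removing the 16 false annual layers leaves 375 − 16 = 359 true annual layers beyond the ash layer.
1972 − 359 = 1613 CE.

1613 CE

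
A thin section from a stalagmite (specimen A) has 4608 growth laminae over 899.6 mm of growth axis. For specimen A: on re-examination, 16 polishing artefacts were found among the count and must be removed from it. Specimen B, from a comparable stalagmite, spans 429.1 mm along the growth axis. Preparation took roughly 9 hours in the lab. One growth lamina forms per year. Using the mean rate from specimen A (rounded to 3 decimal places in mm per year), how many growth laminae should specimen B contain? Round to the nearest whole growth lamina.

Specimen A: after corrections the count is 4608 − 16 = 4592 growth laminae.
A: 899.6 mm over 4592 years gives 899.6 / 4592 ≈ 0.196 mm/year.
B spans 429.1 / 0.196 = 2189.29 years ≈ 2189 growth laminae.

2189 growth laminae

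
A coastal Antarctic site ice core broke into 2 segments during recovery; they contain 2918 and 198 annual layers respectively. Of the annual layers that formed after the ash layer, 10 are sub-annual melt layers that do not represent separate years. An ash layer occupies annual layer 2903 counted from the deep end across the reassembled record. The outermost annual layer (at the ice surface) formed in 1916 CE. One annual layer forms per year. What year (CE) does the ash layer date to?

1713 CE

Total annual layers = 2918 + 198 = 3116.
Between annual layer 2903 and the ice surface there are 3116 − 2903 = 213 annual layers.
Excluding 10 false annual layers: 213 − 10 = 203.
The annual layer at the ice surface is 1916 CE, so the ash layer dates to 1916 − 203 = 1713 CE.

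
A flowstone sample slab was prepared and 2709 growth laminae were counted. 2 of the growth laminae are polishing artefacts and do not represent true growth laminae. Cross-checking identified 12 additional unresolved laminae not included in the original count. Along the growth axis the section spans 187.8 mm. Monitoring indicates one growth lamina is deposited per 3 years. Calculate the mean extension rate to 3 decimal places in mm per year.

0.023 mm per year

After corrections the count is 2709 − 2 + 12 = 2719 growth laminae.
At 3 years per growth lamina, 2719 × 3 = 8157 years.
187.8 mm over 8157 years gives 187.8 / 8157 ≈ 0.023 mm per year.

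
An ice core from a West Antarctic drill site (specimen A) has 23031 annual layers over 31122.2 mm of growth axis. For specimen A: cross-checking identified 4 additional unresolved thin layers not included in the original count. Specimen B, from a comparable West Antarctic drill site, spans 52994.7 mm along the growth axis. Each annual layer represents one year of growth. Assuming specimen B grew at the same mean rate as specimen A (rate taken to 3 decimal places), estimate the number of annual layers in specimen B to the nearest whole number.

39226 annual layers

Specimen A: adjusted count: 23031 + 4 = 23035 annual layers.
A: Extension rate ≈ 31122.2 / 23035 = 1.351 mm/yr.
For B, 52994.7 / 1.351 = 39226.28 years ≈ 39226 annual layers.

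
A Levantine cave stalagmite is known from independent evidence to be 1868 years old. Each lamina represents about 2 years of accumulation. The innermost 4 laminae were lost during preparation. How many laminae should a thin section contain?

Expected laminae: 1868 / 2 = 934.
Less the 4 uncaptured laminae: 934 − 4 = 930.

930 laminae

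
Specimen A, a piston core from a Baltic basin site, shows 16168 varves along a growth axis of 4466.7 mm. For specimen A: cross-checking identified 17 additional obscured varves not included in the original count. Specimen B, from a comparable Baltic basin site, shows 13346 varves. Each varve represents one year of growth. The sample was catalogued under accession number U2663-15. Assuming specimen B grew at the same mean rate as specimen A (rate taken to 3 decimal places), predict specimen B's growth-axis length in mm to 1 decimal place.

Specimen A: correcting the raw count gives 16168 + 17 = 16185 true varves.
A: Extension rate ≈ 4466.7 / 16185 = 0.276 mm/yr.
For B, 0.276 mm/year × 13346 years = 3683.5 mm.

3683.5 mm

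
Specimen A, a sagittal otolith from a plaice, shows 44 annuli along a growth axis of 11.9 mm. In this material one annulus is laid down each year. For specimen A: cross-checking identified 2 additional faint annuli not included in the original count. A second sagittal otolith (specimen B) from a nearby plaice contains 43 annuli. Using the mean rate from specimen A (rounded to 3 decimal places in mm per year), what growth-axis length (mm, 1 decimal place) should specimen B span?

Specimen A: after corrections the count is 44 + 2 = 46 annuli.
A: Extension rate ≈ 11.9 / 46 = 0.259 mm/year.
Length of B = 0.259 × 43 = 11.1 mm.

11.1 mm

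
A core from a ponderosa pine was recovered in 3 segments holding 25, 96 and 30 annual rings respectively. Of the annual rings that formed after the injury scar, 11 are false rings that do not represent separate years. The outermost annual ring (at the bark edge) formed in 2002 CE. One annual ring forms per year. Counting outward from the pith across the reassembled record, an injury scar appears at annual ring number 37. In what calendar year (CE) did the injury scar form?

1899 CE

Total annual rings = 25 + 96 + 30 = 151.
The injury scar sits at annual ring 37 from the pith, so 151 − 37 = 114 annual rings formed after it.
114 − 11 false = 103 true annual rings after the injury scar.
2002 − 103 = 1899 CE.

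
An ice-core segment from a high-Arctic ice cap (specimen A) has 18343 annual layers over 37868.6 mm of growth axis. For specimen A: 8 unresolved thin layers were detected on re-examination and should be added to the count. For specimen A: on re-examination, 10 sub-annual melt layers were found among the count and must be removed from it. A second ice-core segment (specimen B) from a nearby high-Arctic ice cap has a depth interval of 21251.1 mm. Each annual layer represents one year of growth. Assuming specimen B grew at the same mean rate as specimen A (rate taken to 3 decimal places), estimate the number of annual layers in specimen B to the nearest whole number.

Specimen A: adjusted count: 18343 − 10 + 8 = 18341 annual layers.
A: 37868.6 mm over 18341 years gives 37868.6 / 18341 ≈ 2.065 mm per year.
For B, 21251.1 / 2.065 = 10291.09 years ≈ 10291 annual layers.

10291 annual layers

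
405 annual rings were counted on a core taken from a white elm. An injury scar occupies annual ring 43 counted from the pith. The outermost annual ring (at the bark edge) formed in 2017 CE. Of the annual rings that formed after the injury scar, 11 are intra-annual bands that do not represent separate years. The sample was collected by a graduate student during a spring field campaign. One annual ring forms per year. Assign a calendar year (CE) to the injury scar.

1666 CE

405 − 43 = 362 annual rings lie beyond the injury scar toward the bark edge.
Removing the 11 false annual rings leaves 362 − 11 = 351 true annual rings beyond the injury scar.
2017 − 351 = 1666 CE.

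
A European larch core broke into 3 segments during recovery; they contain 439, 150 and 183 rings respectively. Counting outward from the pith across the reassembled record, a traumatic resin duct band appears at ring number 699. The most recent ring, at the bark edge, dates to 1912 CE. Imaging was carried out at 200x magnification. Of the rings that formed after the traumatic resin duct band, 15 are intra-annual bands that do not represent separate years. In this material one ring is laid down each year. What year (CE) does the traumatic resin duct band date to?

Total rings = 439 + 150 + 183 = 772.
The traumatic resin duct band sits at ring 699 from the pith, so 772 − 699 = 73 rings formed after it.
Excluding 15 false rings: 73 − 15 = 58.
Counting back 58 years from 1912 CE places the traumatic resin duct band in 1912 − 58 = 1854 CE.

1854 CE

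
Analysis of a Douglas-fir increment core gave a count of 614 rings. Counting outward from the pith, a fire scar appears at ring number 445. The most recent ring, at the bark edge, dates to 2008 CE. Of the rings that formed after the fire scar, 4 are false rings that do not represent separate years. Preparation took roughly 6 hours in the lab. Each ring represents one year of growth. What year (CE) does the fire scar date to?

1843 CE

The fire scar sits at ring 445 from the pith, so 614 − 445 = 169 rings formed after it.
Removing the 4 false rings leaves 169 − 4 = 165 true rings beyond the fire scar.
2008 − 165 = 1843 CE.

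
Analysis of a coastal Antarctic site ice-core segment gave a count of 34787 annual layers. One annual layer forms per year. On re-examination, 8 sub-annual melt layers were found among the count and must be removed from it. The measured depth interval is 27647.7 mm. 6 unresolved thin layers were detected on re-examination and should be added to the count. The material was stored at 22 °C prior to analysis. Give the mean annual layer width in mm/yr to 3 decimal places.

0.795 mm/yr

After corrections the count is 34787 − 8 + 6 = 34785 annual layers.
Mean rate = 27647.7 mm / 34785 years ≈ 0.795 mm/yr.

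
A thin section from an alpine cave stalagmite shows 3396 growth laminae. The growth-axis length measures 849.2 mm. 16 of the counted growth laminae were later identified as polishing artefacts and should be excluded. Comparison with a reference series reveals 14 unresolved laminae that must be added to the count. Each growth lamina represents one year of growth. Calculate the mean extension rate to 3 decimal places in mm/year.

True growth lamina count = 3396 − 16 + 14 = 3394.
Extension rate ≈ 849.2 / 3394 = 0.250 mm/year.

0.250 mm/year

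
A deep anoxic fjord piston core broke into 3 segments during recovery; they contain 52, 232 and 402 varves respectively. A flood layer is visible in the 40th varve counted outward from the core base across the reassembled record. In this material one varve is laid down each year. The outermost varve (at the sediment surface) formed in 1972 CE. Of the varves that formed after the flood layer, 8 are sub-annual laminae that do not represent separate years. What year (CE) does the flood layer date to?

1334 CE

Total varves = 52 + 232 + 402 = 686.
Between varve 40 and the sediment surface there are 686 − 40 = 646 varves.
Removing the 8 false varves leaves 646 − 8 = 638 true varves beyond the flood layer.
1972 − 638 = 1334 CE.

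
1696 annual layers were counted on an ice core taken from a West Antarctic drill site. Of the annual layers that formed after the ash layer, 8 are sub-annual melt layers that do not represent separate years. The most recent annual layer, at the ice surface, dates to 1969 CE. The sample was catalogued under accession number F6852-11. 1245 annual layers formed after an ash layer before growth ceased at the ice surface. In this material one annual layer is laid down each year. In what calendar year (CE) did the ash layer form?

1245 annual layers formed after the ash layer.
Removing the 8 false annual layers leaves 1245 − 8 = 1237 true annual layers beyond the ash layer.
Counting back 1237 years from 1969 CE places the ash layer in 1969 − 1237 = 732 CE.

732 CE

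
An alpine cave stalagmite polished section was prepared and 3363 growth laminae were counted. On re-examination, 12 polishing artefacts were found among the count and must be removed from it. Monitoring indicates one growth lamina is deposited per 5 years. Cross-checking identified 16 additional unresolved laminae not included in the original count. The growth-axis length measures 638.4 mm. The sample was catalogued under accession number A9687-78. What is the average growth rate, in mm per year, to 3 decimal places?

0.038 mm per year

After corrections the count is 3363 − 12 + 16 = 3367 growth laminae.
3367 growth laminae at 5 years each span 3367 × 5 = 16835 years.
Extension rate ≈ 638.4 / 16835 = 0.038 mm per year.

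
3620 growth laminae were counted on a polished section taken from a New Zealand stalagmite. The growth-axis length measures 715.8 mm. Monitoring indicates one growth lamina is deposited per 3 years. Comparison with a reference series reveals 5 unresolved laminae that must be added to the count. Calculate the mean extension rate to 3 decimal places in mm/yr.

After corrections the count is 3620 + 5 = 3625 growth laminae.
At 3 years per growth lamina, 3625 × 3 = 10875 years.
Extension rate ≈ 715.8 / 10875 = 0.066 mm/yr.

0.066 mm/yr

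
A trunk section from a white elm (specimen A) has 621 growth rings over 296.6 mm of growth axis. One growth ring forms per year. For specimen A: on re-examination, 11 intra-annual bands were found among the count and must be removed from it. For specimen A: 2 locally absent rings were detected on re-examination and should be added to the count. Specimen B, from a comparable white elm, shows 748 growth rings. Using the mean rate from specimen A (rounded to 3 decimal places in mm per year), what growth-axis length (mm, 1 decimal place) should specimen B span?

Specimen A: after corrections the count is 621 − 11 + 2 = 612 growth rings.
A: Mean rate = 296.6 mm / 612 years ≈ 0.485 mm/year.
For B, 0.485 mm/year × 748 years = 362.8 mm.

362.8 mm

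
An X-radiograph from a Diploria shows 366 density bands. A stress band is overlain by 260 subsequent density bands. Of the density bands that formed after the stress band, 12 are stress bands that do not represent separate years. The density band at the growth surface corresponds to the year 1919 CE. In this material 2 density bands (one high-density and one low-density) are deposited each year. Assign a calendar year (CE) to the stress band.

There are 260 density bands younger than the stress band.
Removing the 12 false density bands leaves 260 − 12 = 248 true density bands beyond the stress band.
Dividing by 2 density bands per year: 248 / 2 = 124 years.
1919 − 124 = 1795 CE.

1795 CE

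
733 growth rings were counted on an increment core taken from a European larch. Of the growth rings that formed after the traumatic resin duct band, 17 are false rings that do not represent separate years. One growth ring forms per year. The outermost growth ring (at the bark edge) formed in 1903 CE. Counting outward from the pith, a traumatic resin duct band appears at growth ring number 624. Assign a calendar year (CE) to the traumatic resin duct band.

The traumatic resin duct band sits at growth ring 624 from the pith, so 733 − 624 = 109 growth rings formed after it.
109 − 17 false = 92 true growth rings after the traumatic resin duct band.
1903 − 92 = 1811 CE.

1811 CE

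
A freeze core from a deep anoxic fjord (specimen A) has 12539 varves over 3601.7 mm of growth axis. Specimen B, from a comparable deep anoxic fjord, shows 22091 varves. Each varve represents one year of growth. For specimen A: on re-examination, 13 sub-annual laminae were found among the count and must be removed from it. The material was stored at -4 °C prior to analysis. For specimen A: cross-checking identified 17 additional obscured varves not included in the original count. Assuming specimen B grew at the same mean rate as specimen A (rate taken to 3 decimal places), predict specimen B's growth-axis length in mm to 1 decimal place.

Specimen A: after corrections the count is 12539 − 13 + 17 = 12543 varves.
A: Extension rate ≈ 3601.7 / 12543 = 0.287 mm/yr.
B's length ≈ 0.287 × 22091 = 6340.1 mm.

6340.1 mm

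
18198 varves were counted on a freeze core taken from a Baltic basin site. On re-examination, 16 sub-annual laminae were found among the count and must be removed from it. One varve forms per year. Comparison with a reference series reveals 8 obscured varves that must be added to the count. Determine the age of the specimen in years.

After corrections the count is 18198 − 16 + 8 = 18190 varves.
With a one-to-one varve periodicity this is 18190 years.

18190 yr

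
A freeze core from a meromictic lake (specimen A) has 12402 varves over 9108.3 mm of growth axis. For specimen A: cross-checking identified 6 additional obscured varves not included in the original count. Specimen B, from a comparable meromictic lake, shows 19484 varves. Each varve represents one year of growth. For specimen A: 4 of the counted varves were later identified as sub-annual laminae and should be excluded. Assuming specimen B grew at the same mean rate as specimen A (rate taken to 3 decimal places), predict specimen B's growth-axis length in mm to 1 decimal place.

14301.3 mm

Specimen A: true varve count = 12402 − 4 + 6 = 12404.
A: Mean rate = 9108.3 mm / 12404 years ≈ 0.734 mm/year.
Length of B = 0.734 × 19484 = 14301.3 mm.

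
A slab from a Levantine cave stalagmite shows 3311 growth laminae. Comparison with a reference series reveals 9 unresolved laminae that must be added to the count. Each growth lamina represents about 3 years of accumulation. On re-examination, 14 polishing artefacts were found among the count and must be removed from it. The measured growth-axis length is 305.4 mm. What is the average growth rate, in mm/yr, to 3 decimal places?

0.031 mm/yr

True growth lamina count = 3311 − 14 + 9 = 3306.
Multiplying by 3 years per growth lamina: 3306 × 3 = 9918 years.
305.4 mm over 9918 years gives 305.4 / 9918 ≈ 0.031 mm/yr.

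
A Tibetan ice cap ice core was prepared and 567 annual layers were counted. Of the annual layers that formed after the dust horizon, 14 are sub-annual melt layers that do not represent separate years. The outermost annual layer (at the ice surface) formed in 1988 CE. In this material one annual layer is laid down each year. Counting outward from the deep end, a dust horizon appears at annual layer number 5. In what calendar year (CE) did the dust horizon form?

567 − 5 = 562 annual layers lie beyond the dust horizon toward the ice surface.
562 − 14 false = 548 true annual layers after the dust horizon.
The annual layer at the ice surface is 1988 CE, so the dust horizon dates to 1988 − 548 = 1440 CE.

1440 CE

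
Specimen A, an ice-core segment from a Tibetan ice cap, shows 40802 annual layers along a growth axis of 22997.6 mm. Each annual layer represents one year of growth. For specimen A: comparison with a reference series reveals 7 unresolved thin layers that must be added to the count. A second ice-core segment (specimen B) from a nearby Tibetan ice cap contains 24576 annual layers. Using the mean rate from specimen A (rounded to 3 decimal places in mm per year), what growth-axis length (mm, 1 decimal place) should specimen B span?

Specimen A: after corrections the count is 40802 + 7 = 40809 annual layers.
A: Extension rate ≈ 22997.6 / 40809 = 0.564 mm/yr.
For B, 0.564 mm/year × 24576 years = 13860.9 mm.

13860.9 mm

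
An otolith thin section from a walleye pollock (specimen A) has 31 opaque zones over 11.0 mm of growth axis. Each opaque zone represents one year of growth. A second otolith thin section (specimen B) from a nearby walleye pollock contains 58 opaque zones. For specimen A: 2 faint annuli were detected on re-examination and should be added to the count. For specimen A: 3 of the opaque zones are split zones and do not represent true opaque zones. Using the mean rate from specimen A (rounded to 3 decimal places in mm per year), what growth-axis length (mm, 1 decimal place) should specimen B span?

21.3 mm

Specimen A: correcting the raw count gives 31 − 3 + 2 = 30 true opaque zones.
A: Extension rate ≈ 11.0 / 30 = 0.367 mm/year.
B's length ≈ 0.367 × 58 = 21.3 mm.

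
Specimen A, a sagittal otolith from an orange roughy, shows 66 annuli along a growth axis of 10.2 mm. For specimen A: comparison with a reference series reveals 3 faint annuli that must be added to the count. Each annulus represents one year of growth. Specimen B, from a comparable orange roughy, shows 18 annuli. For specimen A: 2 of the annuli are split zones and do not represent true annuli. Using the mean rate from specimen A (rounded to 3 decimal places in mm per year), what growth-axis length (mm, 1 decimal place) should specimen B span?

2.7 mm

Specimen A: after corrections the count is 66 − 2 + 3 = 67 annuli.
A: Mean rate = 10.2 mm / 67 years ≈ 0.152 mm/year.
Length of B = 0.152 × 18 = 2.7 mm.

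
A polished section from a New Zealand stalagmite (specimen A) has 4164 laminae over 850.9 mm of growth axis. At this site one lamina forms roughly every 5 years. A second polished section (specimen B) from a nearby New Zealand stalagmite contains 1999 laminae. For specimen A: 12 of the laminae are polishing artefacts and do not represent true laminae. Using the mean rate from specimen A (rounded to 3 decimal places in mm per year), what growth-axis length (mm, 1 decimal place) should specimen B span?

409.8 mm

Specimen A: after corrections the count is 4164 − 12 = 4152 laminae.
Specimen A: at 5 years per lamina, 4152 × 5 = 20760 years.
A: Extension rate ≈ 850.9 / 20760 = 0.041 mm/year.
Specimen B: at 5 years per lamina, 1999 × 5 = 9995 years. Length of B = 0.041 × 9995 = 409.8 mm.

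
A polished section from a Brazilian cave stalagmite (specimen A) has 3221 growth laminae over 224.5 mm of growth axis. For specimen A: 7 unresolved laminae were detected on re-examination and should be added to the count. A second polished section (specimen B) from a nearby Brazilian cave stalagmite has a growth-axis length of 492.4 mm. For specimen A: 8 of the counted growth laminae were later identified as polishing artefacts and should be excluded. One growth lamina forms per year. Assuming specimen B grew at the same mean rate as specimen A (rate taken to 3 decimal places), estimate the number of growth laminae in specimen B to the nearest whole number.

Specimen A: after corrections the count is 3221 − 8 + 7 = 3220 growth laminae.
A: Extension rate ≈ 224.5 / 3220 = 0.070 mm per year.
B spans 492.4 / 0.070 = 7034.29 years ≈ 7034 growth laminae.

7034 growth laminae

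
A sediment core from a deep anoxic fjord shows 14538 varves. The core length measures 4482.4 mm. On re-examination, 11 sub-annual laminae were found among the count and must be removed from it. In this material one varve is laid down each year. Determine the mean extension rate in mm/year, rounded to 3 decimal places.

Correcting the raw count gives 14538 − 11 = 14527 true varves.
4482.4 mm over 14527 years gives 4482.4 / 14527 ≈ 0.309 mm/year.

0.309 mm/year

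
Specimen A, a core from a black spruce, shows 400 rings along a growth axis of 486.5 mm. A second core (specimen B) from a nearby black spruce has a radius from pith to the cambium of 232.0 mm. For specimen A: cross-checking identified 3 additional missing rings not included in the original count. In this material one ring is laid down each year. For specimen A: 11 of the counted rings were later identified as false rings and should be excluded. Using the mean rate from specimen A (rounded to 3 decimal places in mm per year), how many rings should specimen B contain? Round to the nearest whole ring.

Specimen A: correcting the raw count gives 400 − 11 + 3 = 392 true rings.
A: Mean rate = 486.5 mm / 392 years ≈ 1.241 mm/yr.
B spans 232.0 / 1.241 = 186.95 years ≈ 187 rings.

187 rings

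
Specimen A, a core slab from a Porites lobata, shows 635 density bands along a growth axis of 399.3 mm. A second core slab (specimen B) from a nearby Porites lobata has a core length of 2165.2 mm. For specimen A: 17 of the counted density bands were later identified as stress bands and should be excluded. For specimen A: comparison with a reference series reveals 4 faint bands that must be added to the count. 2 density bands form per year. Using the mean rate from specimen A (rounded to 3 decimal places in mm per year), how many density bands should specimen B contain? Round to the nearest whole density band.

Specimen A: correcting the raw count gives 635 − 17 + 4 = 622 true density bands.
Specimen A: with 2 density bands per year, 622 / 2 = 311 years.
A: Extension rate ≈ 399.3 / 311 = 1.284 mm/year.
Specimen B: 2165.2 mm / 1.284 mm per year = 1686.29 years; at 2 density bands per year that is 1686.29 × 2 ≈ 3373 density bands.

3373 density bands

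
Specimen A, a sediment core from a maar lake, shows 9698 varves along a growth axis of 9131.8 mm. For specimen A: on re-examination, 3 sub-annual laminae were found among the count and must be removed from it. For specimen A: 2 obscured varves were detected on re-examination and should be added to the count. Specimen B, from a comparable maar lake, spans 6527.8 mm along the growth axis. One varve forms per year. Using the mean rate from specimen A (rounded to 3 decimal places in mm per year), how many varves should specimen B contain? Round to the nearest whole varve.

6930 varves

Specimen A: adjusted count: 9698 − 3 + 2 = 9697 varves.
A: Mean rate = 9131.8 mm / 9697 years ≈ 0.942 mm/yr.
B spans 6527.8 / 0.942 = 6929.72 years ≈ 6930 varves.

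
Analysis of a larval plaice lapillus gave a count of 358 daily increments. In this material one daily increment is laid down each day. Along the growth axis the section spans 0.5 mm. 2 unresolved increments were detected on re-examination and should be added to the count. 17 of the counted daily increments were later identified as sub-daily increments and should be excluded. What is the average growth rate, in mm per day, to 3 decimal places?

0.001 mm per day

Correcting the raw count gives 358 − 17 + 2 = 343 true daily increments.
Mean rate = 0.5 mm / 343 days ≈ 0.001 mm per day.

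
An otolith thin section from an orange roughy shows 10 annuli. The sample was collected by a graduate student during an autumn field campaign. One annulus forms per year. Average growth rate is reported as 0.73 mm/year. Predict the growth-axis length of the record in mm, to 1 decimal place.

10 years of growth are recorded.
10 years at 0.73 mm/year gives 0.73 × 10 = 7.3 mm.

7.3 mm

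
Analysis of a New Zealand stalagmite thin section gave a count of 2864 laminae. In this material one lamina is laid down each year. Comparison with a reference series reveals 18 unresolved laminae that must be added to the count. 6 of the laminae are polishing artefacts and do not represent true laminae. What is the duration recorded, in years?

2876 years

Adjusted count: 2864 − 6 + 18 = 2876 laminae.
At one lamina per year, that is 2876 years.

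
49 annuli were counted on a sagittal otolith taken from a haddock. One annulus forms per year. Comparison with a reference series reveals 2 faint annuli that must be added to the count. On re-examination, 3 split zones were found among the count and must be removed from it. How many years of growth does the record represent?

48 yr

After corrections the count is 49 − 3 + 2 = 48 annuli.
With a one-to-one annulus periodicity this is 48 years.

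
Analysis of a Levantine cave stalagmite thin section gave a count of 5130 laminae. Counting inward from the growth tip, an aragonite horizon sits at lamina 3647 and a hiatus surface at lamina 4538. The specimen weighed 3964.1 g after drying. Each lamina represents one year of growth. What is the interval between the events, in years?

4538 − 3647 = 891 laminae lie between the two events.
At one lamina per year, 891 years elapsed between them.

891 yr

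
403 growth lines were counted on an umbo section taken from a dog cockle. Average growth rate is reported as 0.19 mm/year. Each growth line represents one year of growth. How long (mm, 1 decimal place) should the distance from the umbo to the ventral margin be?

The record spans 403 years at 0.19 mm per year.
403 years at 0.19 mm/year gives 0.19 × 403 = 76.6 mm.

76.6 mm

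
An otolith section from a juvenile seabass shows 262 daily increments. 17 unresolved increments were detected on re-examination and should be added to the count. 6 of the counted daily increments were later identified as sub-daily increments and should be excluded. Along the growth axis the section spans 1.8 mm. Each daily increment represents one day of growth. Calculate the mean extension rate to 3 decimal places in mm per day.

Adjusted count: 262 − 6 + 17 = 273 daily increments.
1.8 mm over 273 days gives 1.8 / 273 ≈ 0.007 mm per day.

0.007 mm per day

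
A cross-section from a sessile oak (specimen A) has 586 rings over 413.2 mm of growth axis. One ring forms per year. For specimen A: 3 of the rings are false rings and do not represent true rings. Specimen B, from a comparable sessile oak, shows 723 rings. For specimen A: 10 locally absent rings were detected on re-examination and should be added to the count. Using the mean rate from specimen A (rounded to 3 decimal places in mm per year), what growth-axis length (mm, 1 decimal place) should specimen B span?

Specimen A: after corrections the count is 586 − 3 + 10 = 593 rings.
A: Extension rate ≈ 413.2 / 593 = 0.697 mm per year.
Length of B = 0.697 × 723 = 503.9 mm.

503.9 mm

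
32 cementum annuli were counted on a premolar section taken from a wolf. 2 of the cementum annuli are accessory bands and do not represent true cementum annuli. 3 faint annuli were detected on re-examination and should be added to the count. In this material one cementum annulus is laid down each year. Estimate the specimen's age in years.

33 years

Correcting the raw count gives 32 − 2 + 3 = 33 true cementum annuli.
One cementum annulus per year makes the duration 33 years.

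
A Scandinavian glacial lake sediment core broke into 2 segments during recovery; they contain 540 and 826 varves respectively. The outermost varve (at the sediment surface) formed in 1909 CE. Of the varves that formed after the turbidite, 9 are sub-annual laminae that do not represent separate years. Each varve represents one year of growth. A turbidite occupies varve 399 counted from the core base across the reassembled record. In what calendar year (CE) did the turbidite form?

951 CE

Total varves = 540 + 826 = 1366.
The turbidite sits at varve 399 from the core base, so 1366 − 399 = 967 varves formed after it.
Removing the 9 false varves leaves 967 − 9 = 958 true varves beyond the turbidite.
1909 − 958 = 951 CE.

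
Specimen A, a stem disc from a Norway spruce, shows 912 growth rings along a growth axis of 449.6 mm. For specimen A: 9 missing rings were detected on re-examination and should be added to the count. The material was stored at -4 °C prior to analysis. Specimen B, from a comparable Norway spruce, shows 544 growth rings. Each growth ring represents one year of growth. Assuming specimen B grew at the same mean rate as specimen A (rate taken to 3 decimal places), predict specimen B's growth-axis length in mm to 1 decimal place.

Specimen A: after corrections the count is 912 + 9 = 921 growth rings.
A: Mean rate = 449.6 mm / 921 years ≈ 0.488 mm per year.
Length of B = 0.488 × 544 = 265.5 mm.

265.5 mm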